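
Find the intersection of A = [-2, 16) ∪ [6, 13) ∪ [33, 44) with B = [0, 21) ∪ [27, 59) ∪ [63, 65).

[0, 16) ∪ [33, 44)

Merge the first list: [-2, 16), [33, 44).
[-2, 16) overlaps B on [0, 16).
[33, 44) overlaps B on [33, 44).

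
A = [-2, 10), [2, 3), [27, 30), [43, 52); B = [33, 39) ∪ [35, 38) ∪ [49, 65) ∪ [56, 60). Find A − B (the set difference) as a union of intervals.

First set merges to [-2, 10), [27, 30), [43, 52).
Second set merges to [33, 39), [49, 65).
[-2, 10): nothing removed.
[27, 30): nothing removed.
[43, 52) \ B = [43, 49).

[-2, 10) ∪ [27, 30) ∪ [43, 49)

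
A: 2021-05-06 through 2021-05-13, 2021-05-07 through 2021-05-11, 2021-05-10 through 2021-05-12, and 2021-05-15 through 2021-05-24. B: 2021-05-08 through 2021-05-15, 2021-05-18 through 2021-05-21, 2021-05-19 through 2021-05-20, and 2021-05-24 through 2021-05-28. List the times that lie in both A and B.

2021-05-08 through 2021-05-13, 2021-05-15 through 2021-05-15, 2021-05-18 through 2021-05-21, 2021-05-24 through 2021-05-24

Merge the first list: 2021-05-06 through 2021-05-13, 2021-05-15 through 2021-05-24.
Merge the second list: 2021-05-08 through 2021-05-15, 2021-05-18 through 2021-05-21, 2021-05-24 through 2021-05-28.
2021-05-06 through 2021-05-13 ∩ B → 2021-05-08 through 2021-05-13.
2021-05-15 through 2021-05-24 ∩ B → 2021-05-15 through 2021-05-15, 2021-05-18 through 2021-05-21, 2021-05-24 through 2021-05-24.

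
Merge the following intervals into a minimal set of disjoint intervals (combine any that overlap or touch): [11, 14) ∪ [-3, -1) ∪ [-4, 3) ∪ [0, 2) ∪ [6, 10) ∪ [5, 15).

[-4, 3) ∪ [5, 15)

Sort by start: [-4, 3), [-3, -1), [0, 2), [5, 15), [6, 10), [11, 14).
[-3, -1) overlaps/touches [-4, 3) → extend to [-4, 3).
[0, 2) overlaps/touches [-4, 3) → extend to [-4, 3).
[5, 15) is disjoint → start new block.
[6, 10) overlaps/touches [5, 15) → extend to [5, 15).
[11, 14) overlaps/touches [5, 15) → extend to [5, 15).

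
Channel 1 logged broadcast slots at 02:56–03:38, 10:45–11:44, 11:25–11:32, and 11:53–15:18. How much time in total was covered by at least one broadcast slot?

Merged: 02:56–03:38, 10:45–11:44, 11:53–15:18.
Lengths: 42 min + 59 min + 3 h 25 min = 5 h 6 min.

5 h 6 min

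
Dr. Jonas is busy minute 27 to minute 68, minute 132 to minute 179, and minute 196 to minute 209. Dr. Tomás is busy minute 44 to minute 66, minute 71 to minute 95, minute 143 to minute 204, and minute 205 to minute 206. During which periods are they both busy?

minute 27 to minute 68 overlaps B on minute 44 to minute 66.
minute 132 to minute 179 overlaps B on minute 143 to minute 179.
minute 196 to minute 209 overlaps B on minute 196 to minute 204, minute 205 to minute 206.

minute 44 to minute 66, minute 143 to minute 179, minute 196 to minute 204, minute 205 to minute 206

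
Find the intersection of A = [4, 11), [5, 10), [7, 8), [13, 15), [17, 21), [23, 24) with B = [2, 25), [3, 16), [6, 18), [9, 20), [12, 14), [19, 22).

[4, 11) ∪ [13, 15) ∪ [17, 21) ∪ [23, 24)

Merge the first list: [4, 11), [13, 15), [17, 21), [23, 24).
Merge the second list: [2, 25).
[4, 11) meets the second set on [4, 11).
[13, 15) meets the second set on [13, 15).
[17, 21) meets the second set on [17, 21).
[23, 24) meets the second set on [23, 24).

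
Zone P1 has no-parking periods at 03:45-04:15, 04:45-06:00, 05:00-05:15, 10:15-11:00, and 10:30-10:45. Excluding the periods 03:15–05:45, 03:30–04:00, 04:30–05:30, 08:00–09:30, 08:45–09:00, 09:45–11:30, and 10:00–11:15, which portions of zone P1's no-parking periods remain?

05:45-06:00

Merge the first list: 03:45-04:15, 04:45-06:00, 10:15-11:00.
Merge the second list: 03:15-05:45, 08:00-09:30, 09:45-11:30.
03:45-04:15: fully covered by B → removed.
04:45-06:00 minus B → 05:45-06:00.
10:15-11:00: fully covered by B → removed.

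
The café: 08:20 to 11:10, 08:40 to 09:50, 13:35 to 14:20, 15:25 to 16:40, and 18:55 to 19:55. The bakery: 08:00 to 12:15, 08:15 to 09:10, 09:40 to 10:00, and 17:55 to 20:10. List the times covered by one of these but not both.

First set merges to 08:20-11:10, 13:35-14:20, 15:25-16:40, 18:55-19:55.
Second set merges to 08:00-12:15, 17:55-20:10.
A but not B: 13:35-14:20, 15:25-16:40.
B but not A: 08:00-08:20, 11:10-12:15, 17:55-18:55, 19:55-20:10.
Combining gives A △ B.

08:00-08:20, 11:10-12:15, 13:35-14:20, 15:25-16:40, 17:55-18:55, 19:55-20:10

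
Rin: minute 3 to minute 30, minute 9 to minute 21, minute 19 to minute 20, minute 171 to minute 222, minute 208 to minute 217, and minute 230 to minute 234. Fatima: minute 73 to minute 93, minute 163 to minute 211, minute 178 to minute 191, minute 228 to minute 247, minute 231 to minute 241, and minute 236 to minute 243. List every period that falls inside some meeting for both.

minute 171 to minute 211, minute 230 to minute 234

First set merges to minute 3 to minute 30, minute 171 to minute 222, minute 230 to minute 234.
Second set merges to minute 73 to minute 93, minute 163 to minute 211, minute 228 to minute 247.
minute 3 to minute 30 meets no B interval.
minute 171 to minute 222 ∩ B → minute 171 to minute 211.
minute 230 to minute 234 ∩ B → minute 230 to minute 234.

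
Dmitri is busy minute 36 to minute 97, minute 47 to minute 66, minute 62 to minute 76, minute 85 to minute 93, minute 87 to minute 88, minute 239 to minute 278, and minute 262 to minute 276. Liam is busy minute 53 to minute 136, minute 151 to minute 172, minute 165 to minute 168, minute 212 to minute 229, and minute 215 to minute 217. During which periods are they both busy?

minute 53 to minute 97

A, merged: minute 36 to minute 97, minute 239 to minute 278.
B, merged: minute 53 to minute 136, minute 151 to minute 172, minute 212 to minute 229.
minute 36 to minute 97 overlaps B on minute 53 to minute 97.
minute 239 to minute 278 falls entirely outside B.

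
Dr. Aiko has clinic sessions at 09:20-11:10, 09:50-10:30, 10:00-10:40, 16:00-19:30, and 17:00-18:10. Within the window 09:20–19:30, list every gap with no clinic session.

11:10–16:00

Covered (merged): 09:20–11:10, 16:00–19:30.
Uncovered inside 09:20–19:30: 11:10–16:00.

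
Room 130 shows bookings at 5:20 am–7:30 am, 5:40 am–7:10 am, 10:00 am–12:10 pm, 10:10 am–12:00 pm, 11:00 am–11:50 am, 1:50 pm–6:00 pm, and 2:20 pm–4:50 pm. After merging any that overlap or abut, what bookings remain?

5:40 am–7:10 am overlaps/touches 5:20 am–7:30 am → extend to 5:20 am–7:30 am.
10:00 am–12:10 pm is disjoint → start new block.
10:10 am–12:00 pm overlaps/touches 10:00 am–12:10 pm → extend to 10:00 am–12:10 pm.
11:00 am–11:50 am overlaps/touches 10:00 am–12:10 pm → extend to 10:00 am–12:10 pm.
1:50 pm–6:00 pm is disjoint → start new block.
2:20 pm–4:50 pm overlaps/touches 1:50 pm–6:00 pm → extend to 1:50 pm–6:00 pm.

5:20 am–7:30 am, 10:00 am–12:10 pm, 1:50 pm–6:00 pm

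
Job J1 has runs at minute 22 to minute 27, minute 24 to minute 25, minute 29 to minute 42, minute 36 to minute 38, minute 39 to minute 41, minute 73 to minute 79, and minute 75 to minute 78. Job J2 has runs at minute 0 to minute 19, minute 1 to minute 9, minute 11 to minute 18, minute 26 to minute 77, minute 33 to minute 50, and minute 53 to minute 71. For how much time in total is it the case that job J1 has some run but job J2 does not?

A, merged: minute 22 to minute 27, minute 29 to minute 42, minute 73 to minute 79.
B, merged: minute 0 to minute 19, minute 26 to minute 77.
A \ B = minute 22 to minute 26, minute 77 to minute 79.
Total: 4 minutes + 2 minutes = 6 minutes.

6 minutes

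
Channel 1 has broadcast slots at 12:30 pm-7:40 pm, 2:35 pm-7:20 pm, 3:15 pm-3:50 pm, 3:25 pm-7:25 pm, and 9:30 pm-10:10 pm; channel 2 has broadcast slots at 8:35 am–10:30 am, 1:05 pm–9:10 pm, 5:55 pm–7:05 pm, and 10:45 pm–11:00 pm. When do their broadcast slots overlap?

A, merged: 12:30 pm–7:40 pm, 9:30 pm–10:10 pm.
B, merged: 8:35 am–10:30 am, 1:05 pm–9:10 pm, 10:45 pm–11:00 pm.
12:30 pm–7:40 pm ∩ B → 1:05 pm–7:40 pm.
9:30 pm–10:10 pm meets no B interval.

1:05 pm–7:40 pm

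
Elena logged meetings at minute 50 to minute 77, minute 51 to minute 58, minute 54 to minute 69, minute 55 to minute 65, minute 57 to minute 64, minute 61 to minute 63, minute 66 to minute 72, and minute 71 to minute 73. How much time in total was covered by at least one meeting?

Merged: minute 50 to minute 77.
Length: 27 minutes.

27 minutes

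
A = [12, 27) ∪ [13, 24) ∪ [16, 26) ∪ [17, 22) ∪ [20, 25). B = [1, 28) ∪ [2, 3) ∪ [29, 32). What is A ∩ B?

[12, 27)

First set merges to [12, 27).
Second set merges to [1, 28), [29, 32).
[12, 27) meets the second set on [12, 27).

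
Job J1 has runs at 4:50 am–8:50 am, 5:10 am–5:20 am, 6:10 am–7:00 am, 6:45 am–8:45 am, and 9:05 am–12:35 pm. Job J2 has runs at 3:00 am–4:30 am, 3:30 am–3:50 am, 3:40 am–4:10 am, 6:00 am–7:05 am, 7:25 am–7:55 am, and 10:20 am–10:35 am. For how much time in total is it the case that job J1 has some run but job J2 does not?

A, merged: 4:50 am-8:50 am, 9:05 am-12:35 pm.
B, merged: 3:00 am-4:30 am, 6:00 am-7:05 am, 7:25 am-7:55 am, 10:20 am-10:35 am.
A \ B = 4:50 am-6:00 am, 7:05 am-7:25 am, 7:55 am-8:50 am, 9:05 am-10:20 am, 10:35 am-12:35 pm.
Total: 1 h 10 min + 20 min + 55 min + 1 h 15 min + 2 h = 5 h 40 min.

5 h 40 min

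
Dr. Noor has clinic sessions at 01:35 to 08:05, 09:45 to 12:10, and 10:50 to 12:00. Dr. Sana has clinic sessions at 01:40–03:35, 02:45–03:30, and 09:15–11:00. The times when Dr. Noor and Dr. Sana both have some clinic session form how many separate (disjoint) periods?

2

Merge the first list: 01:35–08:05, 09:45–12:10.
Merge the second list: 01:40–03:35, 09:15–11:00.
A ∩ B = 01:40–03:35, 09:45–11:00.
That is 2 disjoint pieces.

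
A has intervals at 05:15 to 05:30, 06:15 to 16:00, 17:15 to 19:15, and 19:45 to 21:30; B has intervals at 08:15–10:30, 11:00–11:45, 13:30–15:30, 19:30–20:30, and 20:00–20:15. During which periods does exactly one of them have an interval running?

Second set merges to 08:15–10:30, 11:00–11:45, 13:30–15:30, 19:30–20:30.
A \ B = 05:15–05:30, 06:15–08:15, 10:30–11:00, 11:45–13:30, 15:30–16:00, 17:15–19:15, 20:30–21:30.
B \ A = 19:30–19:45.
Union of the two gives the symmetric difference.

05:15–05:30, 06:15–08:15, 10:30–11:00, 11:45–13:30, 15:30–16:00, 17:15–19:15, 19:30–19:45, 20:30–21:30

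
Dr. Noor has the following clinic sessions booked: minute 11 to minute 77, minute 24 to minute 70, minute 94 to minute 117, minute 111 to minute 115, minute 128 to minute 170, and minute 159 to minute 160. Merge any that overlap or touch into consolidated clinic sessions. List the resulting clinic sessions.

minute 11 to minute 77, minute 94 to minute 117, minute 128 to minute 170

minute 24 to minute 70 overlaps/touches minute 11 to minute 77 → extend to minute 11 to minute 77.
minute 94 to minute 117 is disjoint → start new block.
minute 111 to minute 115 overlaps/touches minute 94 to minute 117 → extend to minute 94 to minute 117.
minute 128 to minute 170 is disjoint → start new block.
minute 159 to minute 160 overlaps/touches minute 128 to minute 170 → extend to minute 128 to minute 170.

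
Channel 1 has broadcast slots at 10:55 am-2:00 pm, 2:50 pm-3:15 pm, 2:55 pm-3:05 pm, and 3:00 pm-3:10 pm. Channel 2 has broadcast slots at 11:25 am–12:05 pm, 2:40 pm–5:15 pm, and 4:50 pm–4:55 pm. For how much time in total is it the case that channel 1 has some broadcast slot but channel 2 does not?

2 h 25 min

First set merges to 10:55 am-2:00 pm, 2:50 pm-3:15 pm.
Second set merges to 11:25 am-12:05 pm, 2:40 pm-5:15 pm.
A \ B = 10:55 am-11:25 am, 12:05 pm-2:00 pm.
Total: 30 min + 1 h 55 min = 2 h 25 min.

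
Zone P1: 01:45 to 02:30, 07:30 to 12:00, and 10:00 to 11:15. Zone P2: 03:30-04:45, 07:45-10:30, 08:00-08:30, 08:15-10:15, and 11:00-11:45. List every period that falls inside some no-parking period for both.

07:45–10:30, 11:00–11:45

A, merged: 01:45–02:30, 07:30–12:00.
B, merged: 03:30–04:45, 07:45–10:30, 11:00–11:45.
01:45–02:30 meets no B interval.
07:30–12:00 ∩ B → 07:45–10:30, 11:00–11:45.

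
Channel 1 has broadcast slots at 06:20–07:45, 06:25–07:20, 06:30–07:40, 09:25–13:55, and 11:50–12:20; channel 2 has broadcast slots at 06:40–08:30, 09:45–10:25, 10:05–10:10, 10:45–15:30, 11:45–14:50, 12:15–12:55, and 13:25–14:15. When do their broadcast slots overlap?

A, merged: 06:20–07:45, 09:25–13:55.
B, merged: 06:40–08:30, 09:45–10:25, 10:45–15:30.
06:20–07:45 ∩ B → 06:40–07:45.
09:25–13:55 ∩ B → 09:45–10:25, 10:45–13:55.

06:40–07:45, 09:45–10:25, 10:45–13:55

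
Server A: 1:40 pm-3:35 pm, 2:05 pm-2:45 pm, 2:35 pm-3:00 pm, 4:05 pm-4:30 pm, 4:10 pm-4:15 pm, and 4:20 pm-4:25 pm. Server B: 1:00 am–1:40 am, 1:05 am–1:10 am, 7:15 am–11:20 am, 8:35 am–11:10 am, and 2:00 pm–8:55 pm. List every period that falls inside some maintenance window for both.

Merge the first list: 1:40 pm–3:35 pm, 4:05 pm–4:30 pm.
Merge the second list: 1:00 am–1:40 am, 7:15 am–11:20 am, 2:00 pm–8:55 pm.
1:40 pm–3:35 pm ∩ B → 2:00 pm–3:35 pm.
4:05 pm–4:30 pm ∩ B → 4:05 pm–4:30 pm.

2:00 pm–3:35 pm, 4:05 pm–4:30 pm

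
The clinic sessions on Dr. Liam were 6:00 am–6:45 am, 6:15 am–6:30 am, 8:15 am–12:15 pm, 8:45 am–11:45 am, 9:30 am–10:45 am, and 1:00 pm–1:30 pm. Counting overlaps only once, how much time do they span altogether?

5 h 15 min

Merged: 6:00 am–6:45 am, 8:15 am–12:15 pm, 1:00 pm–1:30 pm.
Lengths: 45 min + 4 h + 30 min = 5 h 15 min.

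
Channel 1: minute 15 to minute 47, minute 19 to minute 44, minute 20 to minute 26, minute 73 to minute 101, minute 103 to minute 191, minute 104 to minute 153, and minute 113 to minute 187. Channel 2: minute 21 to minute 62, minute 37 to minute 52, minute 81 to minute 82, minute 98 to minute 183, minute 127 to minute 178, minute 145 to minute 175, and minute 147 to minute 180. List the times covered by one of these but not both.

A, merged: minute 15 to minute 47, minute 73 to minute 101, minute 103 to minute 191.
B, merged: minute 21 to minute 62, minute 81 to minute 82, minute 98 to minute 183.
A \ B = minute 15 to minute 21, minute 73 to minute 81, minute 82 to minute 98, minute 183 to minute 191.
B \ A = minute 47 to minute 62, minute 101 to minute 103.
Union of the two gives the symmetric difference.

minute 15 to minute 21, minute 47 to minute 62, minute 73 to minute 81, minute 82 to minute 98, minute 101 to minute 103, minute 183 to minute 191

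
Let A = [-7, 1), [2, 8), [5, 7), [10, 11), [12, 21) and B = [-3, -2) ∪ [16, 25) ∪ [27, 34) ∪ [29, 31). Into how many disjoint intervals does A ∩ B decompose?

2

Merge the first list: [-7, 1), [2, 8), [10, 11), [12, 21).
Merge the second list: [-3, -2), [16, 25), [27, 34).
A ∩ B = [-3, -2), [16, 21).
That is 2 disjoint pieces.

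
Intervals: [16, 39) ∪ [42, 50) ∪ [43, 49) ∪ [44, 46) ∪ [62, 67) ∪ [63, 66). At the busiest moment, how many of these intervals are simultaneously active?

3

Sweep endpoints in order; track running count of active intervals.
Peak of 3 reached at 44.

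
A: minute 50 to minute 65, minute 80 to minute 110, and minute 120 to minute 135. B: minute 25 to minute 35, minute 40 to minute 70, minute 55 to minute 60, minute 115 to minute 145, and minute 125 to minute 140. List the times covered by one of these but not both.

minute 25 to minute 35, minute 40 to minute 50, minute 65 to minute 70, minute 80 to minute 110, minute 115 to minute 120, minute 135 to minute 145

Merge the second list: minute 25 to minute 35, minute 40 to minute 70, minute 115 to minute 145.
Only in the first: minute 80 to minute 110.
Only in the second: minute 25 to minute 35, minute 40 to minute 50, minute 65 to minute 70, minute 115 to minute 120, minute 135 to minute 145.
Together these are the periods covered by exactly one.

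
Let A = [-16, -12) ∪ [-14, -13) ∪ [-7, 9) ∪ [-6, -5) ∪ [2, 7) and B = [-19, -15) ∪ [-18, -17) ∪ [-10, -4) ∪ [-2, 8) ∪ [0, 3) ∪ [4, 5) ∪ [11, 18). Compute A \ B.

First set merges to [-16, -12), [-7, 9).
Second set merges to [-19, -15), [-10, -4), [-2, 8), [11, 18).
[-16, -12) with B removed leaves [-15, -12).
[-7, 9) with B removed leaves [-4, -2), [8, 9).

[-15, -12) ∪ [-4, -2) ∪ [8, 9)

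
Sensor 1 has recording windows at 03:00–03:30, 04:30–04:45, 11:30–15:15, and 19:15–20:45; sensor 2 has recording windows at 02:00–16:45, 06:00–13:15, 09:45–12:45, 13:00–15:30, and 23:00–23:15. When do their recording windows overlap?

03:00-03:30, 04:30-04:45, 11:30-15:15

Second set merges to 02:00-16:45, 23:00-23:15.
03:00-03:30 overlaps B on 03:00-03:30.
04:30-04:45 overlaps B on 04:30-04:45.
11:30-15:15 overlaps B on 11:30-15:15.
19:15-20:45 falls entirely outside B.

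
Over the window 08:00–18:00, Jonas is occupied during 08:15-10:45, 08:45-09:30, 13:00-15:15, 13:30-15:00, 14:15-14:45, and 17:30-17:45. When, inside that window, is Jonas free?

08:00–08:15, 10:45–13:00, 15:15–17:30, 17:45–18:00

The merged coverage is 08:15–10:45, 13:00–15:15, 17:30–17:45.
Gaps within 08:00–18:00: 08:00–08:15, 10:45–13:00, 15:15–17:30, 17:45–18:00.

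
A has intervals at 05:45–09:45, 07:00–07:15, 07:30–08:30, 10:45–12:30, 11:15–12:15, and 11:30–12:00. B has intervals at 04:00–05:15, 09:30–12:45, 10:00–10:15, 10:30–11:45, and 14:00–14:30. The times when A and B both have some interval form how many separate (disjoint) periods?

A, merged: 05:45–09:45, 10:45–12:30.
B, merged: 04:00–05:15, 09:30–12:45, 14:00–14:30.
A ∩ B = 09:30–09:45, 10:45–12:30.
That is 2 disjoint pieces.

2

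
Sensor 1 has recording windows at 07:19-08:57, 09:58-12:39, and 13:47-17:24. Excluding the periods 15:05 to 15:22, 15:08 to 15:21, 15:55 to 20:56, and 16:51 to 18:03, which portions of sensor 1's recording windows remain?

07:19-08:57, 09:58-12:39, 13:47-15:05, 15:22-15:55

B, merged: 15:05-15:22, 15:55-20:56.
07:19-08:57: no B overlap → unchanged.
09:58-12:39: no B overlap → unchanged.
13:47-17:24 minus B → 13:47-15:05, 15:22-15:55.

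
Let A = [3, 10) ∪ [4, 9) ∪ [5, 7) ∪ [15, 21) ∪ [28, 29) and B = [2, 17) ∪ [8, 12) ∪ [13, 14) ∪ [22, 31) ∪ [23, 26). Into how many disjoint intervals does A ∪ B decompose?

Merge the first list: [3, 10), [15, 21), [28, 29).
Merge the second list: [2, 17), [22, 31).
A ∪ B = [2, 21), [22, 31).
That is 2 disjoint pieces.

2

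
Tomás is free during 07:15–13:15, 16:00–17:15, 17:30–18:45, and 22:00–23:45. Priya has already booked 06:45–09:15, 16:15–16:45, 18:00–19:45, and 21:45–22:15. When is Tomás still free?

09:15-13:15, 16:00-16:15, 16:45-17:15, 17:30-18:00, 22:15-23:45

07:15-13:15 with B removed leaves 09:15-13:15.
16:00-17:15 with B removed leaves 16:00-16:15, 16:45-17:15.
17:30-18:45 with B removed leaves 17:30-18:00.
22:00-23:45 with B removed leaves 22:15-23:45.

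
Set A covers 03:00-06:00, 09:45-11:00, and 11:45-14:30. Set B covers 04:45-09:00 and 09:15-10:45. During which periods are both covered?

03:00-06:00 overlaps B on 04:45-06:00.
09:45-11:00 overlaps B on 09:45-10:45.
11:45-14:30 falls entirely outside B.

04:45-06:00, 09:45-10:45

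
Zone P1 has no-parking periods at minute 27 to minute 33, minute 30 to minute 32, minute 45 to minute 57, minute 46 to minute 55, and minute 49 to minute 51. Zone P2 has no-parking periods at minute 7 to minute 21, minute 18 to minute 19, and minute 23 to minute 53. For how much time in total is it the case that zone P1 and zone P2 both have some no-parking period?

14 minutes

Merge the first list: minute 27 to minute 33, minute 45 to minute 57.
Merge the second list: minute 7 to minute 21, minute 23 to minute 53.
A ∩ B = minute 27 to minute 33, minute 45 to minute 53.
Total: 6 minutes + 8 minutes = 14 minutes.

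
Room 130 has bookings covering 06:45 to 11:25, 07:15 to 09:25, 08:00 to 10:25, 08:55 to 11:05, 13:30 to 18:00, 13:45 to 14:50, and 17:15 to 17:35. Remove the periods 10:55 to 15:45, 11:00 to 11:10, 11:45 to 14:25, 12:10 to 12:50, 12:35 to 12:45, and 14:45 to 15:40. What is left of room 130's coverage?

06:45-10:55, 15:45-18:00

A, merged: 06:45-11:25, 13:30-18:00.
B, merged: 10:55-15:45.
06:45-11:25 minus B → 06:45-10:55.
13:30-18:00 minus B → 15:45-18:00.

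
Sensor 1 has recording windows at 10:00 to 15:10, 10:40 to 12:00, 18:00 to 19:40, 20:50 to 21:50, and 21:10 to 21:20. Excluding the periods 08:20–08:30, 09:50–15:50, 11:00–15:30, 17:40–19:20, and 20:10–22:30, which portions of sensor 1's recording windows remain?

19:20–19:40

A, merged: 10:00–15:10, 18:00–19:40, 20:50–21:50.
B, merged: 08:20–08:30, 09:50–15:50, 17:40–19:20, 20:10–22:30.
10:00–15:10 lies entirely inside B → drops out.
18:00–19:40 with B removed leaves 19:20–19:40.
20:50–21:50 lies entirely inside B → drops out.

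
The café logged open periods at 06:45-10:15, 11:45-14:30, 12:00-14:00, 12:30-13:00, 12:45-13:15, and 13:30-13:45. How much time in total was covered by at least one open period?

Merged: 06:45–10:15, 11:45–14:30.
Lengths: 3 h 30 min + 2 h 45 min = 6 h 15 min.

6 h 15 min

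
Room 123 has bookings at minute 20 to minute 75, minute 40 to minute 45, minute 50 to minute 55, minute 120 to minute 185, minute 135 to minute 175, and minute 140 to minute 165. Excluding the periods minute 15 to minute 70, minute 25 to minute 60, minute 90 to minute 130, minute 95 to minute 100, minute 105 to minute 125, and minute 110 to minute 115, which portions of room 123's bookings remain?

minute 70 to minute 75, minute 130 to minute 185

First set merges to minute 20 to minute 75, minute 120 to minute 185.
Second set merges to minute 15 to minute 70, minute 90 to minute 130.
minute 20 to minute 75 with B removed leaves minute 70 to minute 75.
minute 120 to minute 185 with B removed leaves minute 130 to minute 185.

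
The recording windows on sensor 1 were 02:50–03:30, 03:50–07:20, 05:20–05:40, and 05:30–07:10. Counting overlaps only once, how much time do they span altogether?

4 h 10 min

Merged: 02:50–03:30, 03:50–07:20.
Lengths: 40 min + 3 h 30 min = 4 h 10 min.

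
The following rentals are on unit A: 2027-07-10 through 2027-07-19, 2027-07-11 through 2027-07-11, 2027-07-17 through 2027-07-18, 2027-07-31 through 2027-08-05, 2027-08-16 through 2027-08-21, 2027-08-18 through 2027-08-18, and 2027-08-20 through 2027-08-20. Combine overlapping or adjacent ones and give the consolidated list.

2027-07-10 through 2027-07-19, 2027-07-31 through 2027-08-05, 2027-08-16 through 2027-08-21

2027-07-11 through 2027-07-11 overlaps/touches 2027-07-10 through 2027-07-19 → extend to 2027-07-10 through 2027-07-19.
2027-07-17 through 2027-07-18 overlaps/touches 2027-07-10 through 2027-07-19 → extend to 2027-07-10 through 2027-07-19.
2027-07-31 through 2027-08-05 is disjoint → start new block.
2027-08-16 through 2027-08-21 is disjoint → start new block.
2027-08-18 through 2027-08-18 overlaps/touches 2027-08-16 through 2027-08-21 → extend to 2027-08-16 through 2027-08-21.
2027-08-20 through 2027-08-20 overlaps/touches 2027-08-16 through 2027-08-21 → extend to 2027-08-16 through 2027-08-21.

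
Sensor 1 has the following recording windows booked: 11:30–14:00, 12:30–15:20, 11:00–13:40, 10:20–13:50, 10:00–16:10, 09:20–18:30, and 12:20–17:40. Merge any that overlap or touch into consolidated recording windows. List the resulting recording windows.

Sort by start: 09:20–18:30, 10:00–16:10, 10:20–13:50, 11:00–13:40, 11:30–14:00, 12:20–17:40, 12:30–15:20.
10:00–16:10 overlaps/touches 09:20–18:30 → extend to 09:20–18:30.
10:20–13:50 overlaps/touches 09:20–18:30 → extend to 09:20–18:30.
11:00–13:40 overlaps/touches 09:20–18:30 → extend to 09:20–18:30.
11:30–14:00 overlaps/touches 09:20–18:30 → extend to 09:20–18:30.
12:20–17:40 overlaps/touches 09:20–18:30 → extend to 09:20–18:30.
12:30–15:20 overlaps/touches 09:20–18:30 → extend to 09:20–18:30.

09:20–18:30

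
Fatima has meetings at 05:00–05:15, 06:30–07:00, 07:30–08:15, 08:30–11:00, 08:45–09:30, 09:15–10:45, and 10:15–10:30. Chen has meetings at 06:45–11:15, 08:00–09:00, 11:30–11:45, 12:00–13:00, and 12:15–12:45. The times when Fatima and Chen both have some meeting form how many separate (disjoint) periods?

First set merges to 05:00–05:15, 06:30–07:00, 07:30–08:15, 08:30–11:00.
Second set merges to 06:45–11:15, 11:30–11:45, 12:00–13:00.
A ∩ B = 06:45–07:00, 07:30–08:15, 08:30–11:00.
That is 3 disjoint pieces.

3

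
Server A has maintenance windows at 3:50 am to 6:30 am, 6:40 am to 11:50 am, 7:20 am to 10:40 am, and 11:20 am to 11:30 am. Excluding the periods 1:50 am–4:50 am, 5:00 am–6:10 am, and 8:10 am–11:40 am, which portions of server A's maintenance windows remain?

4:50 am–5:00 am, 6:10 am–6:30 am, 6:40 am–8:10 am, 11:40 am–11:50 am

First set merges to 3:50 am–6:30 am, 6:40 am–11:50 am.
3:50 am–6:30 am \ B = 4:50 am–5:00 am, 6:10 am–6:30 am.
6:40 am–11:50 am \ B = 6:40 am–8:10 am, 11:40 am–11:50 am.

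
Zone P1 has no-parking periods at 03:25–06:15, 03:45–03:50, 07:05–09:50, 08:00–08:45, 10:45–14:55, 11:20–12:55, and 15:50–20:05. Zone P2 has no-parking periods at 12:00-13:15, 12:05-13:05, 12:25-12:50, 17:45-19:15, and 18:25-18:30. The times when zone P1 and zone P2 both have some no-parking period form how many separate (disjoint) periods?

A, merged: 03:25–06:15, 07:05–09:50, 10:45–14:55, 15:50–20:05.
B, merged: 12:00–13:15, 17:45–19:15.
A ∩ B = 12:00–13:15, 17:45–19:15.
That is 2 disjoint pieces.

2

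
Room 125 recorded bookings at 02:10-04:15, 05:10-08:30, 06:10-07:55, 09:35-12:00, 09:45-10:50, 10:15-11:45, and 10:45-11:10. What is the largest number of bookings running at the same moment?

4

Sweep endpoints in order; track running count of active intervals.
Peak of 4 reached at 10:45.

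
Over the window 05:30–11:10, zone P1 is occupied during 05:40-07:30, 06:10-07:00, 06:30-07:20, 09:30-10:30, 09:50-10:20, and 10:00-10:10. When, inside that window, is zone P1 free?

05:30–05:40, 07:30–09:30, 10:30–11:10

After merging, the occupied span is 05:40–07:30, 09:30–10:30.
Uncovered inside 05:30–11:10: 05:30–05:40, 07:30–09:30, 10:30–11:10.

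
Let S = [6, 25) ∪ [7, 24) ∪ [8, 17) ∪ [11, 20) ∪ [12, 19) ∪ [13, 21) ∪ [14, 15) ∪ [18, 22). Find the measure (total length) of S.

Merged: [6, 25).
Length: 19.

19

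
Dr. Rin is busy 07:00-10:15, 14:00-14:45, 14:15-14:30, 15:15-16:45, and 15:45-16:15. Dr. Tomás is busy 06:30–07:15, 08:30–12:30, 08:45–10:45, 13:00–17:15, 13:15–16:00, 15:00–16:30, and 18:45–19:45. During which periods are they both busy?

A, merged: 07:00–10:15, 14:00–14:45, 15:15–16:45.
B, merged: 06:30–07:15, 08:30–12:30, 13:00–17:15, 18:45–19:45.
07:00–10:15 ∩ B → 07:00–07:15, 08:30–10:15.
14:00–14:45 ∩ B → 14:00–14:45.
15:15–16:45 ∩ B → 15:15–16:45.

07:00–07:15, 08:30–10:15, 14:00–14:45, 15:15–16:45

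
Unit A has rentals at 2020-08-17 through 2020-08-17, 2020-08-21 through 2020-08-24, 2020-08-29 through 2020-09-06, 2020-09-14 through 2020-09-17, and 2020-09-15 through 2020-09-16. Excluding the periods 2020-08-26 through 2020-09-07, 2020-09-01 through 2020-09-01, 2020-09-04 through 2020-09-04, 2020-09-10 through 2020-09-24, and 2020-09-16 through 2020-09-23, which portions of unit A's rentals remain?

Merge the first list: 2020-08-17 through 2020-08-17, 2020-08-21 through 2020-08-24, 2020-08-29 through 2020-09-06, 2020-09-14 through 2020-09-17.
Merge the second list: 2020-08-26 through 2020-09-07, 2020-09-10 through 2020-09-24.
2020-08-17 through 2020-08-17: nothing removed.
2020-08-21 through 2020-08-24: nothing removed.
2020-08-29 through 2020-09-06: entirely removed.
2020-09-14 through 2020-09-17: entirely removed.

2020-08-17 through 2020-08-17, 2020-08-21 through 2020-08-24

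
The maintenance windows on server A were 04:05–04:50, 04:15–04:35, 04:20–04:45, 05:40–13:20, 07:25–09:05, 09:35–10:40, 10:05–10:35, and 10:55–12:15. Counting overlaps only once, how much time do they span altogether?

8 h 25 min

Merged: 04:05-04:50, 05:40-13:20.
Lengths: 45 min + 7 h 40 min = 8 h 25 min.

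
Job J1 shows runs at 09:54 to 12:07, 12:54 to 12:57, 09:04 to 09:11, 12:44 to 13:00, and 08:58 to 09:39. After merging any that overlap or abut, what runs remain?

Sort by start: 08:58–09:39, 09:04–09:11, 09:54–12:07, 12:44–13:00, 12:54–12:57.
09:04–09:11 overlaps/touches 08:58–09:39 → extend to 08:58–09:39.
09:54–12:07 is disjoint → start new block.
12:44–13:00 is disjoint → start new block.
12:54–12:57 overlaps/touches 12:44–13:00 → extend to 12:44–13:00.

08:58–09:39, 09:54–12:07, 12:44–13:00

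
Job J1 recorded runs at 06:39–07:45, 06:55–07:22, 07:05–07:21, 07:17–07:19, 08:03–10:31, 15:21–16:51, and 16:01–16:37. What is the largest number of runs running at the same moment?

4

Sweep endpoints in order; track running count of active intervals.
Peak of 4 reached at 07:17.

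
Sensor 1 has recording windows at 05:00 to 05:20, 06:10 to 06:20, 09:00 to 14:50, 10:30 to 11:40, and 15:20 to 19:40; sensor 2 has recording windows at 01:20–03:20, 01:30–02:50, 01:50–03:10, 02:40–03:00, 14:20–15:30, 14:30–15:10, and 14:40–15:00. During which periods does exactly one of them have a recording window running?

First set merges to 05:00–05:20, 06:10–06:20, 09:00–14:50, 15:20–19:40.
Second set merges to 01:20–03:20, 14:20–15:30.
Only in the first: 05:00–05:20, 06:10–06:20, 09:00–14:20, 15:30–19:40.
Only in the second: 01:20–03:20, 14:50–15:20.
Together these are the periods covered by exactly one.

01:20–03:20, 05:00–05:20, 06:10–06:20, 09:00–14:20, 14:50–15:20, 15:30–19:40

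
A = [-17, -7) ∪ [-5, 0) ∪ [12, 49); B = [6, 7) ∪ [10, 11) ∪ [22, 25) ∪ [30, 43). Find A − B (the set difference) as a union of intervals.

[-17, -7): no B overlap → unchanged.
[-5, 0): no B overlap → unchanged.
[12, 49) minus B → [12, 22), [25, 30), [43, 49).

[-17, -7) ∪ [-5, 0) ∪ [12, 22) ∪ [25, 30) ∪ [43, 49)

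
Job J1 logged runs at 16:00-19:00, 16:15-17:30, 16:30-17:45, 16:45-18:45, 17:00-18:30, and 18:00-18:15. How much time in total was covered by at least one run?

Merged: 16:00–19:00.
Length: 3 h.

3 h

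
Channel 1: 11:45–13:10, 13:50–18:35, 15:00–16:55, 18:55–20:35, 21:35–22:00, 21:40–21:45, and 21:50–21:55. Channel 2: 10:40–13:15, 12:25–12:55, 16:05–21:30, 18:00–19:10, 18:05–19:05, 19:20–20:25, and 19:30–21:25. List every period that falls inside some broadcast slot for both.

11:45–13:10, 16:05–18:35, 18:55–20:35

Merge the first list: 11:45–13:10, 13:50–18:35, 18:55–20:35, 21:35–22:00.
Merge the second list: 10:40–13:15, 16:05–21:30.
11:45–13:10 meets the second set on 11:45–13:10.
13:50–18:35 meets the second set on 16:05–18:35.
18:55–20:35 meets the second set on 18:55–20:35.
21:35–22:00: no overlap with the second set.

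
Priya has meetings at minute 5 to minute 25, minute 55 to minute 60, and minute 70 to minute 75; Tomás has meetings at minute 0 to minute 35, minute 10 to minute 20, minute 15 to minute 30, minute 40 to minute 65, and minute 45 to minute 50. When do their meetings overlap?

Second set merges to minute 0 to minute 35, minute 40 to minute 65.
minute 5 to minute 25 meets the second set on minute 5 to minute 25.
minute 55 to minute 60 meets the second set on minute 55 to minute 60.
minute 70 to minute 75: no overlap with the second set.

minute 5 to minute 25, minute 55 to minute 60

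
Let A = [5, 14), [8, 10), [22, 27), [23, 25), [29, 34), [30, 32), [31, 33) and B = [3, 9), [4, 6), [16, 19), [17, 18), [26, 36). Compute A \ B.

Merge the first list: [5, 14), [22, 27), [29, 34).
Merge the second list: [3, 9), [16, 19), [26, 36).
[5, 14) with B removed leaves [9, 14).
[22, 27) with B removed leaves [22, 26).
[29, 34) lies entirely inside B → drops out.

[9, 14) ∪ [22, 26)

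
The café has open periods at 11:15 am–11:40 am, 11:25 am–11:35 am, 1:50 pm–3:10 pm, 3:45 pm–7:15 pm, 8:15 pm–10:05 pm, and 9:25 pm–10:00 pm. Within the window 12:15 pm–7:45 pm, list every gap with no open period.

Covered (merged): 11:15 am-11:40 am, 1:50 pm-3:10 pm, 3:45 pm-7:15 pm, 8:15 pm-10:05 pm.
Uncovered inside 12:15 pm-7:45 pm: 12:15 pm-1:50 pm, 3:10 pm-3:45 pm, 7:15 pm-7:45 pm.

12:15 pm-1:50 pm, 3:10 pm-3:45 pm, 7:15 pm-7:45 pm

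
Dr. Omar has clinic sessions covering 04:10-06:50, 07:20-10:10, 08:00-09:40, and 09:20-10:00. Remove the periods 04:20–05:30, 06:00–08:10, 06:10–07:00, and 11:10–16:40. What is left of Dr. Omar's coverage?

04:10-04:20, 05:30-06:00, 08:10-10:10

Merge the first list: 04:10-06:50, 07:20-10:10.
Merge the second list: 04:20-05:30, 06:00-08:10, 11:10-16:40.
04:10-06:50 with B removed leaves 04:10-04:20, 05:30-06:00.
07:20-10:10 with B removed leaves 08:10-10:10.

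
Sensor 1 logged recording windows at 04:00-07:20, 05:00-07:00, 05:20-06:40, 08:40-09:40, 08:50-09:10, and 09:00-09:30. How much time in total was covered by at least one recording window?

Merged: 04:00-07:20, 08:40-09:40.
Lengths: 3 h 20 min + 1 h = 4 h 20 min.

4 h 20 min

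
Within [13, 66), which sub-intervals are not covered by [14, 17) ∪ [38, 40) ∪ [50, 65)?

After merging, the occupied span is [14, 17), [38, 40), [50, 65).
Complement within [13, 66): [13, 14), [17, 38), [40, 50), [65, 66).

[13, 14) ∪ [17, 38) ∪ [40, 50) ∪ [65, 66)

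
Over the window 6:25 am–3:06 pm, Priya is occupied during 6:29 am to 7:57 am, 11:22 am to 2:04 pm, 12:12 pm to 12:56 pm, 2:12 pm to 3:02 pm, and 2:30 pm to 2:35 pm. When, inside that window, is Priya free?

After merging, the occupied span is 6:29 am-7:57 am, 11:22 am-2:04 pm, 2:12 pm-3:02 pm.
Uncovered inside 6:25 am-3:06 pm: 6:25 am-6:29 am, 7:57 am-11:22 am, 2:04 pm-2:12 pm, 3:02 pm-3:06 pm.

6:25 am-6:29 am, 7:57 am-11:22 am, 2:04 pm-2:12 pm, 3:02 pm-3:06 pm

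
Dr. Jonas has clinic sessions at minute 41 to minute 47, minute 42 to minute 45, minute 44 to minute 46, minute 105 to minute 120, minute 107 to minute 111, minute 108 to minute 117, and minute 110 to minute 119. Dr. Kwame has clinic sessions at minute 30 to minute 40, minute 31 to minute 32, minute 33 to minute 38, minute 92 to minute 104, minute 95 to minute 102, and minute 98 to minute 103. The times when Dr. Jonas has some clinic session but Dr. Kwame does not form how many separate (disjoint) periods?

2

Merge the first list: minute 41 to minute 47, minute 105 to minute 120.
Merge the second list: minute 30 to minute 40, minute 92 to minute 104.
A \ B = minute 41 to minute 47, minute 105 to minute 120.
That is 2 disjoint pieces.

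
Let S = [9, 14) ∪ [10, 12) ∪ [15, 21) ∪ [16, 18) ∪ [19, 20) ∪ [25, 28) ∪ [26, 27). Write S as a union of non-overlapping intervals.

[10, 12) overlaps/touches [9, 14) → extend to [9, 14).
[15, 21) is disjoint → start new block.
[16, 18) overlaps/touches [15, 21) → extend to [15, 21).
[19, 20) overlaps/touches [15, 21) → extend to [15, 21).
[25, 28) is disjoint → start new block.
[26, 27) overlaps/touches [25, 28) → extend to [25, 28).

[9, 14) ∪ [15, 21) ∪ [25, 28)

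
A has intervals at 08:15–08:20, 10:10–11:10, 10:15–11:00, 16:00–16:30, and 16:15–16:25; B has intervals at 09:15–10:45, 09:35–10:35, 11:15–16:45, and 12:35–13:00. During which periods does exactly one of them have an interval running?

Merge the first list: 08:15–08:20, 10:10–11:10, 16:00–16:30.
Merge the second list: 09:15–10:45, 11:15–16:45.
A but not B: 08:15–08:20, 10:45–11:10.
B but not A: 09:15–10:10, 11:15–16:00, 16:30–16:45.
Combining gives A △ B.

08:15–08:20, 09:15–10:10, 10:45–11:10, 11:15–16:00, 16:30–16:45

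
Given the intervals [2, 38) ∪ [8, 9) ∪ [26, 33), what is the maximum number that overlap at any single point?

Sweep endpoints in order; track running count of active intervals.
Peak of 2 reached at 8.

2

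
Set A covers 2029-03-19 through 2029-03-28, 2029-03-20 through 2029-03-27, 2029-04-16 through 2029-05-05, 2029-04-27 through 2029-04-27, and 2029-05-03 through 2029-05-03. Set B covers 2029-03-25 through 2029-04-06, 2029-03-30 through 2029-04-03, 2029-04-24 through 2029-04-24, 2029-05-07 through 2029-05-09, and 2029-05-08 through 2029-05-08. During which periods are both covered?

2029-03-25 through 2029-03-28, 2029-04-24 through 2029-04-24

Merge the first list: 2029-03-19 through 2029-03-28, 2029-04-16 through 2029-05-05.
Merge the second list: 2029-03-25 through 2029-04-06, 2029-04-24 through 2029-04-24, 2029-05-07 through 2029-05-09.
2029-03-19 through 2029-03-28 ∩ B → 2029-03-25 through 2029-03-28.
2029-04-16 through 2029-05-05 ∩ B → 2029-04-24 through 2029-04-24.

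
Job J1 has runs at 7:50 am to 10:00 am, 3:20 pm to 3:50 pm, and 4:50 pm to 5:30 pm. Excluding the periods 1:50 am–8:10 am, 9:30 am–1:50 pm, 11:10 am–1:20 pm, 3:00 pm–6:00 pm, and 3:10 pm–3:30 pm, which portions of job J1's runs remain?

8:10 am–9:30 am

Second set merges to 1:50 am–8:10 am, 9:30 am–1:50 pm, 3:00 pm–6:00 pm.
7:50 am–10:00 am \ B = 8:10 am–9:30 am.
3:20 pm–3:50 pm: entirely removed.
4:50 pm–5:30 pm: entirely removed.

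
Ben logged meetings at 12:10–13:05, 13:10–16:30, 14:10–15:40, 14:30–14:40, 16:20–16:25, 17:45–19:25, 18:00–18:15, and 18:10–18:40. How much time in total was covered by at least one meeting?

5 h 55 min

Merged: 12:10-13:05, 13:10-16:30, 17:45-19:25.
Lengths: 55 min + 3 h 20 min + 1 h 40 min = 5 h 55 min.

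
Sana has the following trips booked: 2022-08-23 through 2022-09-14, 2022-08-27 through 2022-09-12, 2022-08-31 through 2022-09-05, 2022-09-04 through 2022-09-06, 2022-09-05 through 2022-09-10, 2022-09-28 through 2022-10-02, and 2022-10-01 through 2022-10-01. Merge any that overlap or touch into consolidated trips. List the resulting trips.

2022-08-23 through 2022-09-14, 2022-09-28 through 2022-10-02

2022-08-27 through 2022-09-12 overlaps/touches 2022-08-23 through 2022-09-14 → extend to 2022-08-23 through 2022-09-14.
2022-08-31 through 2022-09-05 overlaps/touches 2022-08-23 through 2022-09-14 → extend to 2022-08-23 through 2022-09-14.
2022-09-04 through 2022-09-06 overlaps/touches 2022-08-23 through 2022-09-14 → extend to 2022-08-23 through 2022-09-14.
2022-09-05 through 2022-09-10 overlaps/touches 2022-08-23 through 2022-09-14 → extend to 2022-08-23 through 2022-09-14.
2022-09-28 through 2022-10-02 is disjoint → start new block.
2022-10-01 through 2022-10-01 overlaps/touches 2022-09-28 through 2022-10-02 → extend to 2022-09-28 through 2022-10-02.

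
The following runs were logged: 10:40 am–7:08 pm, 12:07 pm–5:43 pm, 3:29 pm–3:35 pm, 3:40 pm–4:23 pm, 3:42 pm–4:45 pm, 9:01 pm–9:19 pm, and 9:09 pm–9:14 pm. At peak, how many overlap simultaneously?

At 3:42 pm, 4 of the intervals are simultaneously active.
No point has more.

4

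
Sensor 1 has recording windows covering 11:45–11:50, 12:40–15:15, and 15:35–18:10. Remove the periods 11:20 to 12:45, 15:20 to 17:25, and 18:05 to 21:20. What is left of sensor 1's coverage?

12:45–15:15, 17:25–18:05

11:45–11:50 lies entirely inside B → drops out.
12:40–15:15 with B removed leaves 12:45–15:15.
15:35–18:10 with B removed leaves 17:25–18:05.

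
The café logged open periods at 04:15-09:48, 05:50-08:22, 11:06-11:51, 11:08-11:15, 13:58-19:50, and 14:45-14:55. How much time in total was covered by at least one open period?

Merged: 04:15–09:48, 11:06–11:51, 13:58–19:50.
Lengths: 5 h 33 min + 45 min + 5 h 52 min = 12 h 10 min.

12 h 10 min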